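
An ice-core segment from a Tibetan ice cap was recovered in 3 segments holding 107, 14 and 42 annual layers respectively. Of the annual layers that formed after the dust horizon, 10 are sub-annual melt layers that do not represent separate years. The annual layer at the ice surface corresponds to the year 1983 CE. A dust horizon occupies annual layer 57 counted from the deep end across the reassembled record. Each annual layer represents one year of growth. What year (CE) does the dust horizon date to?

Total annual layers = 107 + 14 + 42 = 163.
163 − 57 = 106 annual layers lie beyond the dust horizon toward the ice surface.
106 − 10 false = 96 true annual layers after the dust horizon.
1983 − 96 = 1887 CE.

1887 CE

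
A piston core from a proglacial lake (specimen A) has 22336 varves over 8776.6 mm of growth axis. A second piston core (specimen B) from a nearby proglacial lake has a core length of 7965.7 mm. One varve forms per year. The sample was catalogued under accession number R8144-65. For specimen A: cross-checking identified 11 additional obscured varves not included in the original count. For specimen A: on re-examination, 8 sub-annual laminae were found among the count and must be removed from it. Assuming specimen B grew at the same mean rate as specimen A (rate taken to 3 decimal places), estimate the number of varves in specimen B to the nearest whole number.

20269 varves

Specimen A: correcting the raw count gives 22336 − 8 + 11 = 22339 true varves.
A: Extension rate ≈ 8776.6 / 22339 = 0.393 mm/year.
For B, 7965.7 / 0.393 = 20268.96 years ≈ 20269 varves.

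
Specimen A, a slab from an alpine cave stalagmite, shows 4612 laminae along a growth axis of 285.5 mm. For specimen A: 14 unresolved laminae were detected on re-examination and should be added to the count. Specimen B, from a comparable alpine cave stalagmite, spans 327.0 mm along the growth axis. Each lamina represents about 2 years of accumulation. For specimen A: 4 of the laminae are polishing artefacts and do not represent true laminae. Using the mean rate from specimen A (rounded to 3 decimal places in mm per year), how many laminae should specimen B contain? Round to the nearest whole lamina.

Specimen A: correcting the raw count gives 4612 − 4 + 14 = 4622 true laminae.
Specimen A: at 2 years per lamina, 4622 × 2 = 9244 years.
A: 285.5 mm over 9244 years gives 285.5 / 9244 ≈ 0.031 mm/year.
For B, 327.0 / 0.031 = 10548.39 years; at 2 years per lamina that is 10548.39 / 2 ≈ 5274 laminae.

5274 laminae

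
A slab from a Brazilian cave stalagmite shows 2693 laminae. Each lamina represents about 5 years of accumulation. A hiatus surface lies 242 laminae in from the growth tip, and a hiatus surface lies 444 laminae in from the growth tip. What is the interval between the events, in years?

1010 years

444 − 242 = 202 laminae lie between the two events.
At 5 years per lamina, 202 × 5 = 1010 years.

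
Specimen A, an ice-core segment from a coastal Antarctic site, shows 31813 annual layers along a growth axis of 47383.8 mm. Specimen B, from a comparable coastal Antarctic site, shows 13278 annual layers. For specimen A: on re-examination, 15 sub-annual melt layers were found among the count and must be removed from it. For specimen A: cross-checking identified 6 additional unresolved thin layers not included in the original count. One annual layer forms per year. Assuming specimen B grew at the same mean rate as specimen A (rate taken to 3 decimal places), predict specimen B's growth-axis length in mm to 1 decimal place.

19784.2 mm

Specimen A: adjusted count: 31813 − 15 + 6 = 31804 annual layers.
A: 47383.8 mm over 31804 years gives 47383.8 / 31804 ≈ 1.490 mm/year.
For B, 1.490 mm/year × 13278 years = 19784.2 mm.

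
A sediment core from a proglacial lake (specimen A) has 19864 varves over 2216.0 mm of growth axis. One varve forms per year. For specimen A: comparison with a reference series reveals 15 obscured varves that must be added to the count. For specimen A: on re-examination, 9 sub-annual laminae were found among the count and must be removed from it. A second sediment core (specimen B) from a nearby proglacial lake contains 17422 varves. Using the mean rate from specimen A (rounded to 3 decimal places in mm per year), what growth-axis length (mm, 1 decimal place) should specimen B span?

1951.3 mm

Specimen A: correcting the raw count gives 19864 − 9 + 15 = 19870 true varves.
A: 2216.0 mm over 19870 years gives 2216.0 / 19870 ≈ 0.112 mm/year.
For B, 0.112 mm/year × 17422 years = 1951.3 mm.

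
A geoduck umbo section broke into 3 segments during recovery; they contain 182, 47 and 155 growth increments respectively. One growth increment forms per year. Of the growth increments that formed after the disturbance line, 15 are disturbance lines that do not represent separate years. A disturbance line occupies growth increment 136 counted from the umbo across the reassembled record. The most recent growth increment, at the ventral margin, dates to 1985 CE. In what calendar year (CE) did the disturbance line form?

Total growth increments = 182 + 47 + 155 = 384.
The disturbance line sits at growth increment 136 from the umbo, so 384 − 136 = 248 growth increments formed after it.
248 − 15 false = 233 true growth increments after the disturbance line.
Counting back 233 years from 1985 CE places the disturbance line in 1985 − 233 = 1752 CE.

1752 CE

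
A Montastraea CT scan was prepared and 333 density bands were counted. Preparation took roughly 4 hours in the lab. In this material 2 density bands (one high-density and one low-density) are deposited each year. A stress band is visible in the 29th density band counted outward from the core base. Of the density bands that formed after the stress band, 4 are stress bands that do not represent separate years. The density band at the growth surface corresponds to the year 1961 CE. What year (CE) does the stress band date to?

1811 CE

333 − 29 = 304 density bands lie beyond the stress band toward the growth surface.
304 − 4 false = 300 true density bands after the stress band.
300 density bands at 2 per year is 300 / 2 = 150 years.
The density band at the growth surface is 1961 CE, so the stress band dates to 1961 − 150 = 1811 CE.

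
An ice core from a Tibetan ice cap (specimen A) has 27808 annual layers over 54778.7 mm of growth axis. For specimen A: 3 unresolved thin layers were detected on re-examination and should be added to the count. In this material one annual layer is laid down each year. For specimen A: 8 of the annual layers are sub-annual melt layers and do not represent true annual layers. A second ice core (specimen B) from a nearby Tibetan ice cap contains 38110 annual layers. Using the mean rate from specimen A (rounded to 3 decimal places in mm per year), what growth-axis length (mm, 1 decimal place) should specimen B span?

Specimen A: true annual layer count = 27808 − 8 + 3 = 27803.
A: Mean rate = 54778.7 mm / 27803 years ≈ 1.970 mm/yr.
For B, 1.970 mm/year × 38110 years = 75076.7 mm.

75076.7 mm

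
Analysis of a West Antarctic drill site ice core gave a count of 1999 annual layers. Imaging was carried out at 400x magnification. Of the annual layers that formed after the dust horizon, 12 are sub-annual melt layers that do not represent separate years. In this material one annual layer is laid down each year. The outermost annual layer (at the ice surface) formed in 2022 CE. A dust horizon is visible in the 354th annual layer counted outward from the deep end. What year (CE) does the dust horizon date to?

389 CE

1999 − 354 = 1645 annual layers lie beyond the dust horizon toward the ice surface.
1645 − 12 false = 1633 true annual layers after the dust horizon.
Counting back 1633 years from 2022 CE places the dust horizon in 2022 − 1633 = 389 CE.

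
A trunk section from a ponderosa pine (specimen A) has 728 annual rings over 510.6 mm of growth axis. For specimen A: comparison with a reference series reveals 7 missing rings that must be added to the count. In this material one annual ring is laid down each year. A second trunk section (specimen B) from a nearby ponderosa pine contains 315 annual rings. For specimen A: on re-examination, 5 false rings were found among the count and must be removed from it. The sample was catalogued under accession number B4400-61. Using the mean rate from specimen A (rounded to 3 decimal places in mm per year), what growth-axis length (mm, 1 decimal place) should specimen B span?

Specimen A: adjusted count: 728 − 5 + 7 = 730 annual rings.
A: Extension rate ≈ 510.6 / 730 = 0.699 mm per year.
For B, 0.699 mm/year × 315 years = 220.2 mm.

220.2 mm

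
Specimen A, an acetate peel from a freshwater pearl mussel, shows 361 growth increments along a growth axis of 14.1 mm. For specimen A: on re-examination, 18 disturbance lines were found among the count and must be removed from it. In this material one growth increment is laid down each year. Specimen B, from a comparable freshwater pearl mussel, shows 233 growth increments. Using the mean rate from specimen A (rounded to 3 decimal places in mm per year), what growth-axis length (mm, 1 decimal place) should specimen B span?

9.6 mm

Specimen A: after corrections the count is 361 − 18 = 343 growth increments.
A: Mean rate = 14.1 mm / 343 years ≈ 0.041 mm per year.
B's length ≈ 0.041 × 233 = 9.6 mm.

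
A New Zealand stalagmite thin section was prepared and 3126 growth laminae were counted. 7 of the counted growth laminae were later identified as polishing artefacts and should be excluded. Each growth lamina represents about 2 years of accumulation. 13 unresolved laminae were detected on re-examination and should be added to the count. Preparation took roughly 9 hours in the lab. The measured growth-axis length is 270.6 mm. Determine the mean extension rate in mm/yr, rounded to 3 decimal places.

Correcting the raw count gives 3126 − 7 + 13 = 3132 true growth laminae.
3132 growth laminae at 2 years each span 3132 × 2 = 6264 years.
270.6 mm over 6264 years gives 270.6 / 6264 ≈ 0.043 mm/yr.

0.043 mm/yr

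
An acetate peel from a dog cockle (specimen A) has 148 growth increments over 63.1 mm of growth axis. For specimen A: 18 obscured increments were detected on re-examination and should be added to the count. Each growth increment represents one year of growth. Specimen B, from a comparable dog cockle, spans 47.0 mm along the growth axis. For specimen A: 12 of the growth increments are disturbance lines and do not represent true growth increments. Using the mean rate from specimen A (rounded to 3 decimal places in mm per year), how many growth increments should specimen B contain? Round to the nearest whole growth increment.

Specimen A: true growth increment count = 148 − 12 + 18 = 154.
A: 63.1 mm over 154 years gives 63.1 / 154 ≈ 0.410 mm/yr.
For B, 47.0 / 0.410 = 114.63 years ≈ 115 growth increments.

115 growth increments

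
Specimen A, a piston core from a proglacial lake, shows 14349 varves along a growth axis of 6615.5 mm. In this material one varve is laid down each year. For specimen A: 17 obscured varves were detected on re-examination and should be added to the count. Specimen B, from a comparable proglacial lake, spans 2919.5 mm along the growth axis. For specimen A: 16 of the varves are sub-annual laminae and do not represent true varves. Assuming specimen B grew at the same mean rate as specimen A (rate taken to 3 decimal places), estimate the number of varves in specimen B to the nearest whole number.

6333 varves

Specimen A: true varve count = 14349 − 16 + 17 = 14350.
A: 6615.5 mm over 14350 years gives 6615.5 / 14350 ≈ 0.461 mm per year.
B spans 2919.5 / 0.461 = 6332.97 years ≈ 6333 varves.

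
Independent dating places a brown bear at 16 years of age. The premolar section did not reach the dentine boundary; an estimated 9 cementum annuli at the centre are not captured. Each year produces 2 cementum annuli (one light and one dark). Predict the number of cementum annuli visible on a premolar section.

23 cementum annuli

16 years at 2 cementum annuli per year gives 16 × 2 = 32 cementum annuli.
Subtracting the 9 cementum annuli not captured gives 32 − 9 = 23 cementum annuli in the record.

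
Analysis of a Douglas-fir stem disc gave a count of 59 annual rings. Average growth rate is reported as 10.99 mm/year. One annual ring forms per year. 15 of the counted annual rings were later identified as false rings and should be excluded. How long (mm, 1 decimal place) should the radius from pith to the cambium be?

After corrections the count is 59 − 15 = 44 annual rings.
Predicted length = 10.99 mm/year × 44 years = 483.6 mm.

483.6 mm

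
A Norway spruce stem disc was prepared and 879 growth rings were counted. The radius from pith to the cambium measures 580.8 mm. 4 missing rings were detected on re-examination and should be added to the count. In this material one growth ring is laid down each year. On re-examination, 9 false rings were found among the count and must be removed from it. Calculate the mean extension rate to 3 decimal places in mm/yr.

Correcting the raw count gives 879 − 9 + 4 = 874 true growth rings.
580.8 mm over 874 years gives 580.8 / 874 ≈ 0.665 mm/yr.

0.665 mm/yr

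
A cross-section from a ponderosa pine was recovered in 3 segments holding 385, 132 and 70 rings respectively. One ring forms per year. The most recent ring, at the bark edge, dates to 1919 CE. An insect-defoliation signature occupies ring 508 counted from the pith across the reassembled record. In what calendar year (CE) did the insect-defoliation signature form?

1840 CE

Total rings = 385 + 132 + 70 = 587.
The insect-defoliation signature sits at ring 508 from the pith, so 587 − 508 = 79 rings formed after it.
Counting back 79 years from 1919 CE places the insect-defoliation signature in 1919 − 79 = 1840 CE.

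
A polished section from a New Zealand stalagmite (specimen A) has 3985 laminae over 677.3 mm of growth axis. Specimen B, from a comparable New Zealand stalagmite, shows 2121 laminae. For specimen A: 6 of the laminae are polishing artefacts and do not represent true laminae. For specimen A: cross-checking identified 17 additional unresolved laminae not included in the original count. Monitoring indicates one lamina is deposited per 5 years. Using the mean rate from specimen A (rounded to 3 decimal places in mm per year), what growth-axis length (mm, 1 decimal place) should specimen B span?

360.6 mm

Specimen A: after corrections the count is 3985 − 6 + 17 = 3996 laminae.
Specimen A: at 5 years per lamina, 3996 × 5 = 19980 years.
A: 677.3 mm over 19980 years gives 677.3 / 19980 ≈ 0.034 mm/year.
Specimen B: at 5 years per lamina, 2121 × 5 = 10605 years. Length of B = 0.034 × 10605 = 360.6 mm.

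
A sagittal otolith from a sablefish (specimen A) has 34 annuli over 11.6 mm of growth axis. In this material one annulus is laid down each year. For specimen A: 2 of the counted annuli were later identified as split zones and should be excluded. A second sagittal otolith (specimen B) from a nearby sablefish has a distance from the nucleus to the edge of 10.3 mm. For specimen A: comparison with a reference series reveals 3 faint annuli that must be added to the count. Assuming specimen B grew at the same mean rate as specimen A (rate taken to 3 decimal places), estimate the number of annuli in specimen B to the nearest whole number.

Specimen A: after corrections the count is 34 − 2 + 3 = 35 annuli.
A: Mean rate = 11.6 mm / 35 years ≈ 0.331 mm per year.
For B, 10.3 / 0.331 = 31.12 years ≈ 31 annuli.

31 annuli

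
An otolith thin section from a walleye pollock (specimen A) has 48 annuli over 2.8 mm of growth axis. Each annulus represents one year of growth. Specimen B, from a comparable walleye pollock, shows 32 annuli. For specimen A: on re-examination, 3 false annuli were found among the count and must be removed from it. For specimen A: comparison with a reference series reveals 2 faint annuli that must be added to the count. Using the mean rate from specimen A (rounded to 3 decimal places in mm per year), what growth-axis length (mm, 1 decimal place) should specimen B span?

Specimen A: adjusted count: 48 − 3 + 2 = 47 annuli.
A: Extension rate ≈ 2.8 / 47 = 0.060 mm per year.
Length of B = 0.060 × 32 = 1.9 mm.

1.9 mm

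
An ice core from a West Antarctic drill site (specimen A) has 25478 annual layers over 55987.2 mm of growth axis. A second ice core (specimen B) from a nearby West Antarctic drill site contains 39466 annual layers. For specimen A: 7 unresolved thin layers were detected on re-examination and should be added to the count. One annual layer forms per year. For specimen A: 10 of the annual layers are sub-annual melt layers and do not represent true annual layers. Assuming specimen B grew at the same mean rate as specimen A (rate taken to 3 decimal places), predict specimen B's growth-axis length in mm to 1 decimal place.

Specimen A: true annual layer count = 25478 − 10 + 7 = 25475.
A: 55987.2 mm over 25475 years gives 55987.2 / 25475 ≈ 2.198 mm/yr.
For B, 2.198 mm/year × 39466 years = 86746.3 mm.

86746.3 mm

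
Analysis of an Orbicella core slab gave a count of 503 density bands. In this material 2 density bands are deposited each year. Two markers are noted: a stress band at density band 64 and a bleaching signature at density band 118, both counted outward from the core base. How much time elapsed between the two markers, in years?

The two markers are separated by 118 − 64 = 54 density bands.
54 density bands at 2 per year is 54 / 2 = 27 years.

27 yr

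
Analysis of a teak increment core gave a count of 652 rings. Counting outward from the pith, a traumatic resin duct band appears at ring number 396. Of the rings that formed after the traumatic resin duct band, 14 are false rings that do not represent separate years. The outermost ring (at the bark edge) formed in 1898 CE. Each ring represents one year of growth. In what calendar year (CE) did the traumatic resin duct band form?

652 − 396 = 256 rings lie beyond the traumatic resin duct band toward the bark edge.
Removing the 14 false rings leaves 256 − 14 = 242 true rings beyond the traumatic resin duct band.
Counting back 242 years from 1898 CE places the traumatic resin duct band in 1898 − 242 = 1656 CE.

1656 CE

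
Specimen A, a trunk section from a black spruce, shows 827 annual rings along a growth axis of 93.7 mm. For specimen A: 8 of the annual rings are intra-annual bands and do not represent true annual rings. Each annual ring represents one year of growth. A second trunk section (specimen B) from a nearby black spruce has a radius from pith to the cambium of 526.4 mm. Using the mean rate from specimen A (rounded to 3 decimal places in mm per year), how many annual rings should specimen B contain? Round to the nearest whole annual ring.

4618 annual rings

Specimen A: after corrections the count is 827 − 8 = 819 annual rings.
A: Mean rate = 93.7 mm / 819 years ≈ 0.114 mm per year.
For B, 526.4 / 0.114 = 4617.54 years ≈ 4618 annual rings.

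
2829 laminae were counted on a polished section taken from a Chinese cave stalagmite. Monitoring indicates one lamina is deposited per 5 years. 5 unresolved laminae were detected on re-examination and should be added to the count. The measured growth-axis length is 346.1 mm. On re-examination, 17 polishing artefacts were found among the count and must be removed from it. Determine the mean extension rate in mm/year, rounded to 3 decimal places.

0.025 mm/year

After corrections the count is 2829 − 17 + 5 = 2817 laminae.
Multiplying by 5 years per lamina: 2817 × 5 = 14085 years.
346.1 mm over 14085 years gives 346.1 / 14085 ≈ 0.025 mm/year.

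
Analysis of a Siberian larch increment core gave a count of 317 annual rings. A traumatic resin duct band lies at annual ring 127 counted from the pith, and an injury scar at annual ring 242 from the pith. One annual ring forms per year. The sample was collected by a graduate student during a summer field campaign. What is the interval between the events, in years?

115 years

Separation: 242 − 127 = 115 annual rings.
At one annual ring per year, 115 years elapsed between them.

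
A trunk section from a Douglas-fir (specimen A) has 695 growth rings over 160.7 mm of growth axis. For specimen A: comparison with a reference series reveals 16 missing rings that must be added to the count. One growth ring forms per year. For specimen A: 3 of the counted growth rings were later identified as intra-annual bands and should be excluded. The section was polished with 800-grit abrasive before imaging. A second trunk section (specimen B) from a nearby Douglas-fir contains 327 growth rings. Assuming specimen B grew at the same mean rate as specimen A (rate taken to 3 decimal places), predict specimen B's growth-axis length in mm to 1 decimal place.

74.2 mm

Specimen A: correcting the raw count gives 695 − 3 + 16 = 708 true growth rings.
A: 160.7 mm over 708 years gives 160.7 / 708 ≈ 0.227 mm/year.
B's length ≈ 0.227 × 327 = 74.2 mm.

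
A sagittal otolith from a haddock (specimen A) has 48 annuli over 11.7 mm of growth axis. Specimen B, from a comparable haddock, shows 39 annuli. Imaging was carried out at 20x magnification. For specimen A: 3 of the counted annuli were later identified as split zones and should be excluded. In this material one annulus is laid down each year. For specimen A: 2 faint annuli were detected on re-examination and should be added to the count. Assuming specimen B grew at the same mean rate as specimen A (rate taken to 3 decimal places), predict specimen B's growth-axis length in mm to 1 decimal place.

Specimen A: correcting the raw count gives 48 − 3 + 2 = 47 true annuli.
A: Extension rate ≈ 11.7 / 47 = 0.249 mm/yr.
B's length ≈ 0.249 × 39 = 9.7 mm.

9.7 mm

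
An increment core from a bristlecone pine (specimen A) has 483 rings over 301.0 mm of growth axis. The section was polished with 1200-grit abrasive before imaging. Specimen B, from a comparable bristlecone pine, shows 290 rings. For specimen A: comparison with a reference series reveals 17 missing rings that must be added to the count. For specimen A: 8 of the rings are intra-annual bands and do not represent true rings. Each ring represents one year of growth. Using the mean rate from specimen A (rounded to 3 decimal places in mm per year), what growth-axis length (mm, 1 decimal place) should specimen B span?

Specimen A: correcting the raw count gives 483 − 8 + 17 = 492 true rings.
A: Extension rate ≈ 301.0 / 492 = 0.612 mm/year.
For B, 0.612 mm/year × 290 years = 177.5 mm.

177.5 mm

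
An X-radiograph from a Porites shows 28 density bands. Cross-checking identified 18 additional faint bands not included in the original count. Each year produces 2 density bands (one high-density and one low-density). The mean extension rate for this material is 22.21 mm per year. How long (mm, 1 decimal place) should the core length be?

Correcting the raw count gives 28 + 18 = 46 true density bands.
Dividing by 2 density bands per year: 46 / 2 = 23 years.
Predicted length = 22.21 mm/year × 23 years = 510.8 mm.

510.8 mm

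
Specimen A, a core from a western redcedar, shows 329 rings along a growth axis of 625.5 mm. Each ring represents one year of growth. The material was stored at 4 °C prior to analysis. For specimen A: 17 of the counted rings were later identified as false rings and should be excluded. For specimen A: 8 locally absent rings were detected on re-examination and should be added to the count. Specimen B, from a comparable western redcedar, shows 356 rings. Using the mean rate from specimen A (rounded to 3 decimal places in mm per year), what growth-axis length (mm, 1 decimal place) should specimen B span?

Specimen A: after corrections the count is 329 − 17 + 8 = 320 rings.
A: Mean rate = 625.5 mm / 320 years ≈ 1.955 mm/year.
Length of B = 1.955 × 356 = 696.0 mm.

696.0 mm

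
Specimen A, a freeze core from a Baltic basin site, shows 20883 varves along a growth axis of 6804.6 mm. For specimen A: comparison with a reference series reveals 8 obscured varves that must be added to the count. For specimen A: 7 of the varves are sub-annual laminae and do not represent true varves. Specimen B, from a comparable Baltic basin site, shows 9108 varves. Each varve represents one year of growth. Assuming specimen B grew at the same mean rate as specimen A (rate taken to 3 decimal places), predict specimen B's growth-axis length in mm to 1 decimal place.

Specimen A: adjusted count: 20883 − 7 + 8 = 20884 varves.
A: 6804.6 mm over 20884 years gives 6804.6 / 20884 ≈ 0.326 mm per year.
Length of B = 0.326 × 9108 = 2969.2 mm.

2969.2 mm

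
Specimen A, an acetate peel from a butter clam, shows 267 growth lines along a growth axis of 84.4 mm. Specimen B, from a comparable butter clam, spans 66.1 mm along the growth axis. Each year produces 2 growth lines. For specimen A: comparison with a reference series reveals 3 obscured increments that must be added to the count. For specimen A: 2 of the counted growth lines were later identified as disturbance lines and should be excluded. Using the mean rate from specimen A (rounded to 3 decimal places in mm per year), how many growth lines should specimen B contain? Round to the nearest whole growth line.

210 growth lines

Specimen A: true growth line count = 267 − 2 + 3 = 268.
Specimen A: dividing by 2 growth lines per year: 268 / 2 = 134 years.
A: Mean rate = 84.4 mm / 134 years ≈ 0.630 mm per year.
B spans 66.1 / 0.630 = 104.92 years; at 2 growth lines per year that is 104.92 × 2 ≈ 210 growth lines.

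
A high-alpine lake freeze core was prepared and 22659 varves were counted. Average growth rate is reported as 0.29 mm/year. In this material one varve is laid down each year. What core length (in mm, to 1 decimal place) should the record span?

The record spans 22659 years at 0.29 mm per year.
Length ≈ 0.29 × 22659 = 6571.1 mm.

6571.1 mm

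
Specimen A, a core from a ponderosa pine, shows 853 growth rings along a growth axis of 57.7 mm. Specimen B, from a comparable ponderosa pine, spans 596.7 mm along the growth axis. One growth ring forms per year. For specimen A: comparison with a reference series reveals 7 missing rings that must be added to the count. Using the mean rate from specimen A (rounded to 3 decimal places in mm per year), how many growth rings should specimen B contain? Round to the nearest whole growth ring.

Specimen A: true growth ring count = 853 + 7 = 860.
A: Extension rate ≈ 57.7 / 860 = 0.067 mm/yr.
For B, 596.7 / 0.067 = 8905.97 years ≈ 8906 growth rings.

8906 growth rings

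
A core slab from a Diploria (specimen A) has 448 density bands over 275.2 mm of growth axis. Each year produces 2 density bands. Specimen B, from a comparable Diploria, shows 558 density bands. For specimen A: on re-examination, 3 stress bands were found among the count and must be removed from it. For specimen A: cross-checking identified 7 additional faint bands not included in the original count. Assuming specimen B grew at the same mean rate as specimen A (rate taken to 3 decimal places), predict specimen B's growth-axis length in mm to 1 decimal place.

339.8 mm

Specimen A: adjusted count: 448 − 3 + 7 = 452 density bands.
Specimen A: 452 density bands at 2 per year is 452 / 2 = 226 years.
A: 275.2 mm over 226 years gives 275.2 / 226 ≈ 1.218 mm/yr.
Specimen B: 558 density bands at 2 per year is 558 / 2 = 279 years. B's length ≈ 1.218 × 279 = 339.8 mm.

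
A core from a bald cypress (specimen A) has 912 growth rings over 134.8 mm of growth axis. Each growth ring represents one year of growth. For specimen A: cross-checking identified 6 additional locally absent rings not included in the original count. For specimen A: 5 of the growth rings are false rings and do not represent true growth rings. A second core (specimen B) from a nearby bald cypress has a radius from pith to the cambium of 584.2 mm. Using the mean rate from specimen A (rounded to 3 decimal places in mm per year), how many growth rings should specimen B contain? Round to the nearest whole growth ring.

Specimen A: correcting the raw count gives 912 − 5 + 6 = 913 true growth rings.
A: Extension rate ≈ 134.8 / 913 = 0.148 mm/year.
B spans 584.2 / 0.148 = 3947.30 years ≈ 3947 growth rings.

3947 growth rings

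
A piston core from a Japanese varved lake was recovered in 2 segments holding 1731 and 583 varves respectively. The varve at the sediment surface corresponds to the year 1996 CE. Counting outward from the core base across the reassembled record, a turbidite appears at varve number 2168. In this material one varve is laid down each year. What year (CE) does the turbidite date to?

Total varves = 1731 + 583 = 2314.
2314 − 2168 = 146 varves lie beyond the turbidite toward the sediment surface.
Counting back 146 years from 1996 CE places the turbidite in 1996 − 146 = 1850 CE.

1850 CE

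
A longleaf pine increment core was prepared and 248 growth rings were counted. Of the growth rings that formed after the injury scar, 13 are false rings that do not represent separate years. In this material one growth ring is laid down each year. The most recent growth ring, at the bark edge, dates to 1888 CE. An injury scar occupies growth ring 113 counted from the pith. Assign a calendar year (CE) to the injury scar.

Between growth ring 113 and the bark edge there are 248 − 113 = 135 growth rings.
Excluding 13 false growth rings: 135 − 13 = 122.
The growth ring at the bark edge is 1888 CE, so the injury scar dates to 1888 − 122 = 1766 CE.

1766 CE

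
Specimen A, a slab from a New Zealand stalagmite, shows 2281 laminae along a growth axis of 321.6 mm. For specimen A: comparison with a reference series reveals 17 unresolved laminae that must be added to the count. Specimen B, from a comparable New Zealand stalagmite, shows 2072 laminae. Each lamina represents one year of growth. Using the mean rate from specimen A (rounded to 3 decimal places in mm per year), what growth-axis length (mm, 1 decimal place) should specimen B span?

Specimen A: true lamina count = 2281 + 17 = 2298.
A: Extension rate ≈ 321.6 / 2298 = 0.140 mm per year.
B's length ≈ 0.140 × 2072 = 290.1 mm.

290.1 mm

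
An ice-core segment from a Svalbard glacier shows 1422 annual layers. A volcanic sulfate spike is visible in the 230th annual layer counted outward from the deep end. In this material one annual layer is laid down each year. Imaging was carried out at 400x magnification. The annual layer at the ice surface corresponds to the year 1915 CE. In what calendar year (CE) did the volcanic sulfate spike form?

723 CE

1422 − 230 = 1192 annual layers lie beyond the volcanic sulfate spike toward the ice surface.
Counting back 1192 years from 1915 CE places the volcanic sulfate spike in 1915 − 1192 = 723 CE.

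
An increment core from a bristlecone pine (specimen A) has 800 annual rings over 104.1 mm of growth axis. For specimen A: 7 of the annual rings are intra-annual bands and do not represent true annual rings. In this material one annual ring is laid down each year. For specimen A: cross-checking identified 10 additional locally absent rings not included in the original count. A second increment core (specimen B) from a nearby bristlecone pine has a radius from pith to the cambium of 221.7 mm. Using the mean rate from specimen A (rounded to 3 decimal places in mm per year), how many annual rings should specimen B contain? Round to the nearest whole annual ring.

Specimen A: after corrections the count is 800 − 7 + 10 = 803 annual rings.
A: Mean rate = 104.1 mm / 803 years ≈ 0.130 mm/yr.
Specimen B: 221.7 mm / 0.130 mm per year = 1705.38 years ≈ 1705 annual rings.

1705 annual rings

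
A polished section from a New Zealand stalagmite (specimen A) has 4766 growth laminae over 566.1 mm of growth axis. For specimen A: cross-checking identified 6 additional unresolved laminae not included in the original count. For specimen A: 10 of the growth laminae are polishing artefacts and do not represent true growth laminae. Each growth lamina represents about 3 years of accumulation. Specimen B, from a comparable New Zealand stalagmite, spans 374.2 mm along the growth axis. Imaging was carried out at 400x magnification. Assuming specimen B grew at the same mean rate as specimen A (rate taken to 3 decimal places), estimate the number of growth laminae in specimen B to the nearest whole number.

3118 growth laminae

Specimen A: after corrections the count is 4766 − 10 + 6 = 4762 growth laminae.
Specimen A: at 3 years per growth lamina, 4762 × 3 = 14286 years.
A: 566.1 mm over 14286 years gives 566.1 / 14286 ≈ 0.040 mm/yr.
Specimen B: 374.2 mm / 0.040 mm per year = 9355.00 years; at 3 years per growth lamina that is 9355.00 / 3 ≈ 3118 growth laminae.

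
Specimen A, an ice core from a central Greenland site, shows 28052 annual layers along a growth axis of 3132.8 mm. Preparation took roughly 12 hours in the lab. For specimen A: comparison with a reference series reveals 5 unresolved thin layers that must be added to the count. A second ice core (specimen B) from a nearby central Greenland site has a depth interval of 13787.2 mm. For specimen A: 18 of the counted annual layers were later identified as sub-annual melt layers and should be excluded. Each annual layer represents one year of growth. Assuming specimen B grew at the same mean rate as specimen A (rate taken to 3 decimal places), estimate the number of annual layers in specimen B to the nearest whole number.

123100 annual layers

Specimen A: after corrections the count is 28052 − 18 + 5 = 28039 annual layers.
A: Extension rate ≈ 3132.8 / 28039 = 0.112 mm/year.
For B, 13787.2 / 0.112 = 123100.00 years ≈ 123100 annual layers.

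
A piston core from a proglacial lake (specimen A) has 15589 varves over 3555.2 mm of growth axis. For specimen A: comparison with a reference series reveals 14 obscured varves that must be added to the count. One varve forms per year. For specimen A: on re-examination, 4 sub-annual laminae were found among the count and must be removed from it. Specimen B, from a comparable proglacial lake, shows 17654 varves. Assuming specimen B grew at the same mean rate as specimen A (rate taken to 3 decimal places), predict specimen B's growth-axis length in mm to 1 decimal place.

4025.1 mm

Specimen A: true varve count = 15589 − 4 + 14 = 15599.
A: Mean rate = 3555.2 mm / 15599 years ≈ 0.228 mm per year.
Length of B = 0.228 × 17654 = 4025.1 mm.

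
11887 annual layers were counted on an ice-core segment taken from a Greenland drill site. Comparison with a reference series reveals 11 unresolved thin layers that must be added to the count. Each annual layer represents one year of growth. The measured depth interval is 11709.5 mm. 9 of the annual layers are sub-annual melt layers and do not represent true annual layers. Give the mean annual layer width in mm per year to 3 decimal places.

0.985 mm per year

After corrections the count is 11887 − 9 + 11 = 11889 annual layers.
11709.5 mm over 11889 years gives 11709.5 / 11889 ≈ 0.985 mm per year.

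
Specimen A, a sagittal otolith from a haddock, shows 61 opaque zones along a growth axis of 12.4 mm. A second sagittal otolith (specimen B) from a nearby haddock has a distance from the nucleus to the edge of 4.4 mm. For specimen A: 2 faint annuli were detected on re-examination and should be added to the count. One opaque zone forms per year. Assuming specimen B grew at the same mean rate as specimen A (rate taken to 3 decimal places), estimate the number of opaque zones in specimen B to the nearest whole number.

Specimen A: correcting the raw count gives 61 + 2 = 63 true opaque zones.
A: 12.4 mm over 63 years gives 12.4 / 63 ≈ 0.197 mm/yr.
For B, 4.4 / 0.197 = 22.34 years ≈ 22 opaque zones.

22 opaque zones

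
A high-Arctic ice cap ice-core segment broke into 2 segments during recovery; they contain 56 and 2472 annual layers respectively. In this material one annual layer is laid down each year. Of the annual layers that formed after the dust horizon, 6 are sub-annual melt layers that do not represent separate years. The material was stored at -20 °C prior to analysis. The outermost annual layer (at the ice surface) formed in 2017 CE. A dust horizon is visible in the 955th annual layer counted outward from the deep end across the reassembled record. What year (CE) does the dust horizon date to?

450 CE

Total annual layers = 56 + 2472 = 2528.
Between annual layer 955 and the ice surface there are 2528 − 955 = 1573 annual layers.
Excluding 6 false annual layers: 1573 − 6 = 1567.
2017 − 1567 = 450 CE.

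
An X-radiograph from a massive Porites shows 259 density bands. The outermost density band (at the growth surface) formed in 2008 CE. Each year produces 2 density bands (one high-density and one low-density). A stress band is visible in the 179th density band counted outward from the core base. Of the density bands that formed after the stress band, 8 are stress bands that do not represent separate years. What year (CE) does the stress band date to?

Between density band 179 and the growth surface there are 259 − 179 = 80 density bands.
Excluding 8 false density bands: 80 − 8 = 72.
72 density bands at 2 per year is 72 / 2 = 36 years.
2008 − 36 = 1972 CE.

1972 CE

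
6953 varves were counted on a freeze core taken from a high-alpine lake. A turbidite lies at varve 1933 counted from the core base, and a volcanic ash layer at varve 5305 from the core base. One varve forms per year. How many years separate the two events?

The two markers are separated by 5305 − 1933 = 3372 varves.
One varve per year makes the interval 3372 years.

3372 years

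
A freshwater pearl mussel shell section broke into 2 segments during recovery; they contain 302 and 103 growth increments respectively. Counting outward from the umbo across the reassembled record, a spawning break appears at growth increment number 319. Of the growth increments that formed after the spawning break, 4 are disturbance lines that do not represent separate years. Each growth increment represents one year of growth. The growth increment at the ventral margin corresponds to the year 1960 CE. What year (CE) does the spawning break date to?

1878 CE

Total growth increments = 302 + 103 = 405.
The spawning break sits at growth increment 319 from the umbo, so 405 − 319 = 86 growth increments formed after it.
Removing the 4 false growth increments leaves 86 − 4 = 82 true growth increments beyond the spawning break.
Counting back 82 years from 1960 CE places the spawning break in 1960 − 82 = 1878 CE.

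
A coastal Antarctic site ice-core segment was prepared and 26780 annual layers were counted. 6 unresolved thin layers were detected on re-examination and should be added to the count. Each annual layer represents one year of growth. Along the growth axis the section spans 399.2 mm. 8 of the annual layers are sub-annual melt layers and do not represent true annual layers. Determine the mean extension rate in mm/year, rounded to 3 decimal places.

0.015 mm/year

True annual layer count = 26780 − 8 + 6 = 26778.
399.2 mm over 26778 years gives 399.2 / 26778 ≈ 0.015 mm/year.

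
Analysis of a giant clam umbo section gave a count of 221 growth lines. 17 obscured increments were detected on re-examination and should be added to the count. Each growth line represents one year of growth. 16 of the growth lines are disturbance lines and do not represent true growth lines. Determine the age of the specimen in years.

True growth line count = 221 − 16 + 17 = 222.
At one growth line per year, that is 222 years.

222 years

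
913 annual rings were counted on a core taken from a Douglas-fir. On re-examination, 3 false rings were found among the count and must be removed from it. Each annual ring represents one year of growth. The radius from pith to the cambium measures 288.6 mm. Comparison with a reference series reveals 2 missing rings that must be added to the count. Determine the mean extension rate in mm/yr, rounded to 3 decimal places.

0.316 mm/yr

Adjusted count: 913 − 3 + 2 = 912 annual rings.
288.6 mm over 912 years gives 288.6 / 912 ≈ 0.316 mm/yr.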